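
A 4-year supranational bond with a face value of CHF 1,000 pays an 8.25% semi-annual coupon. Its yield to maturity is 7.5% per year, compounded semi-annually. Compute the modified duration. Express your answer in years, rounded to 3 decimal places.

Periodic yield y = 0.0375. First find Macaulay duration:
  t   CF        PV=CF/(1+0.0375)^t    t·PV
  1        41.25        39.7590        39.7590
  2        41.25        38.3220        76.6439
  3        41.25        36.9368       110.8105
  4        41.25        35.6018       142.4071
  5        41.25        34.3150       171.5748
  6        41.25        33.0747       198.4479
  7        41.25        31.8792       223.1543
  8     1,041.25       775.6221     6,204.9767
  Σ                  1,025.5105     7,167.7743
P = 1,025.5105; Macaulay duration = 7,167.7743 / 1,025.5105 = 6.98947 half-year periods = 3.49473 years.
Modified duration = D_Mac / (1 + y) = 3.49473 / 1.0375 = 3.36842 years.

3.368 years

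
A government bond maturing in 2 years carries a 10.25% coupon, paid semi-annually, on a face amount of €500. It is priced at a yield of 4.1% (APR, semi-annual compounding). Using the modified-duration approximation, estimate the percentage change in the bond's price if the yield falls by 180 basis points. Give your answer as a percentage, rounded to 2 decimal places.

+3.29%

Periodic yield y = 0.0205. Modified duration first:
  t   CF        PV=CF/(1+0.0205)^t    t·PV
  1       25.625        25.1102        25.1102
  2       25.625        24.6058        49.2116
  3       25.625        24.1115        72.3346
  4      525.625       484.6453     1,938.5811
  Σ                    558.4729     2,085.2376
P = 558.4729; D_Mac = 3.73382 half-year periods = 1.86691 yrs; D_mod = 1.86691/(1+0.0205) = 1.82941 yrs.
ΔP/P ≈ -D_mod · Δy = -1.82941 × (-0.018) = +0.032929 = +3.2929%.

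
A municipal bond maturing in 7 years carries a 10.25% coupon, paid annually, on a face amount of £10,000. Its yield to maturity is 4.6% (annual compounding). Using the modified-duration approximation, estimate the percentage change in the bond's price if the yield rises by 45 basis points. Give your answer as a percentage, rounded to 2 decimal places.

Periodic yield y = 0.046. Modified duration first:
  t   CF        PV=CF/(1+0.046)^t    t·PV
  1     1,025.00       979.9235       979.9235
  2     1,025.00       936.8294     1,873.6587
  3     1,025.00       895.6304     2,686.8911
  4     1,025.00       856.2432     3,424.9727
  5     1,025.00       818.5881     4,092.9406
  6     1,025.00       782.5890     4,695.5342
  7    11,025.00     8,047.4226    56,331.9580
  Σ                 13,317.2262    74,085.8789
P = 13,317.2262; D_Mac = 5.56316 yrs; D_mod = 5.56316/(1+0.046) = 5.31851 yrs.
ΔP/P ≈ -D_mod · Δy = -5.31851 × (+0.0045) = -0.023933 = -2.3933%.

-2.39%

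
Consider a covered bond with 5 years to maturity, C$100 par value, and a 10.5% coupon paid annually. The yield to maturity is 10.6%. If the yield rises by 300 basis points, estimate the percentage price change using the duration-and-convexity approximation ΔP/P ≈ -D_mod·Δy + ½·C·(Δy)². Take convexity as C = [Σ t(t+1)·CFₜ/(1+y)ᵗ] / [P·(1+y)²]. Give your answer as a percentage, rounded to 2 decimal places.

-10.36%

With y = 0.106:
  t   CF        PV=CF/(1+0.106)^t    t·PV        t(t+1)·PV
  1        10.50         9.4937         9.4937          18.9873
  2        10.50         8.5838        17.1676          51.5027
  3        10.50         7.7611        23.2833          93.1333
  4        10.50         7.0173        28.0691         140.3456
  5       110.50        66.7708       333.8540       2,003.1243
  Σ                     99.6267       411.8678       2,307.0933
P = 99.6267; D_Mac = 4.13411 yrs; D_mod = 3.73789 yrs; C = 18.93125.
Duration effect: -3.73789 × (+0.03) = -0.112137
Convexity effect: 0.5 × 18.93125 × (0.03)² = +0.0085191
ΔP/P ≈ -0.112137 + 0.0085191 = -0.103618 = -10.3618%.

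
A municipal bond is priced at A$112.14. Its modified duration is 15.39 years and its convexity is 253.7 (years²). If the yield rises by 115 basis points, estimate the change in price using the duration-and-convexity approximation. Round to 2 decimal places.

Duration effect: -D_mod·Δy = -15.39 × (+0.0115) = -0.176985
Convexity effect: ½·C·(Δy)² = 0.5 × 253.7 × (0.0115)² = +0.0167759125
ΔP/P ≈ -0.176985 + 0.0167759125 = -0.1602090875
ΔP ≈ 112.14 × (-0.1602090875) = -17.96584707225.

-A$17.97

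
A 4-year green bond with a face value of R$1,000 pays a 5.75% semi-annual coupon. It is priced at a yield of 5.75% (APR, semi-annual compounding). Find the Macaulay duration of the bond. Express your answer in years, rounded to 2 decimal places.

3.63 years

Periodic yield y = 0.02875. Discount each cash flow and weight by its period:
  t   CF        PV=CF/(1+0.02875)^t    t·PV
  1        28.75        27.9465        27.9465
  2        28.75        27.1655        54.3311
  3        28.75        26.4063        79.2190
  4        28.75        25.6684       102.6735
  5        28.75        24.9510       124.7552
  6        28.75        24.2537       145.5225
  7        28.75        23.5759       165.0315
  8     1,028.75       820.0325     6,560.2600
  Σ                  1,000.0000     7,259.7393
Price P = Σ PV = 1,000.0000.
Macaulay duration = Σ(t·PV) / P = 7,259.7393 / 1,000.0000 = 7.25974 half-year periods.
In years: 7.25974 / 2 = 3.62987 years.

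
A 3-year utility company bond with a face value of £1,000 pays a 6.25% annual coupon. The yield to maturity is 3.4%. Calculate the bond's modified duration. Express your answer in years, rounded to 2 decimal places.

2.74 years

Periodic yield y = 0.034. First find Macaulay duration:
  t   CF        PV=CF/(1+0.034)^t    t·PV
  1        62.50        60.4449        60.4449
  2        62.50        58.4573       116.9147
  3     1,062.50       961.0972     2,883.2917
  Σ                  1,079.9994     3,060.6512
P = 1,079.9994; Macaulay duration = 3,060.6512 / 1,079.9994 = 2.83394 years.
Modified duration = D_Mac / (1 + y) = 2.83394 / 1.034 = 2.74075 years.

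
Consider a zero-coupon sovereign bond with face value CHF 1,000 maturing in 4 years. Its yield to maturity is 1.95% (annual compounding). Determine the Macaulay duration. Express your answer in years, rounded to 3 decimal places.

4.000 years

A zero-coupon bond has a single cash flow at maturity, so its Macaulay duration equals its maturity: 4 years.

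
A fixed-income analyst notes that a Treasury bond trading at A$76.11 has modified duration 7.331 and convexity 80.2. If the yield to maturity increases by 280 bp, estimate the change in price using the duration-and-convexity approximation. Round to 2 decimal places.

Duration effect: -D_mod·Δy = -7.331 × (+0.028) = -0.205268
Convexity effect: ½·C·(Δy)² = 0.5 × 80.2 × (0.028)² = +0.0314384
ΔP/P ≈ -0.205268 + 0.0314384 = -0.1738296
ΔP ≈ 76.11 × (-0.1738296) = -13.230170856.

-A$13.23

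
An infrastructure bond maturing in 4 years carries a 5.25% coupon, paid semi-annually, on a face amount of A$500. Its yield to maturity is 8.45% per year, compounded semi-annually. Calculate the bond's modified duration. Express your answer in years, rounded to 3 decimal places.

Periodic yield y = 0.04225. First find Macaulay duration:
  t   CF        PV=CF/(1+0.04225)^t    t·PV
  1       13.125        12.5929        12.5929
  2       13.125        12.0825        24.1649
  3       13.125        11.5927        34.7780
  4       13.125        11.1227        44.4910
  5       13.125        10.6719        53.3593
  6       13.125        10.2392        61.4355
  7       13.125         9.8242        68.7692
  8      513.125       368.5089     2,948.0709
  Σ                    446.6350     3,247.6617
P = 446.6350; Macaulay duration = 3,247.6617 / 446.6350 = 7.27140 half-year periods = 3.63570 years.
Modified duration = D_Mac / (1 + y) = 3.63570 / 1.04225 = 3.48832 years.

3.488 years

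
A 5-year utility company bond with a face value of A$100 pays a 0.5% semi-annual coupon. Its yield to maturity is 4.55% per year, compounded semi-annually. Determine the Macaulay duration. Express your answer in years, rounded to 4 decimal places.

Periodic yield y = 0.02275. Discount each cash flow and weight by its period:
  t   CF        PV=CF/(1+0.02275)^t    t·PV
  1         0.25         0.2444         0.2444
  2         0.25         0.2390         0.4780
  3         0.25         0.2337         0.7011
  4         0.25         0.2285         0.9139
  5         0.25         0.2234         1.1170
  6         0.25         0.2184         1.3106
  7         0.25         0.2136         1.4950
  8         0.25         0.2088         1.6706
  9         0.25         0.2042         1.8376
  10      100.25        80.0552       800.5519
  Σ                     82.0692       810.3203
Price P = Σ PV = 82.0692.
Macaulay duration = Σ(t·PV) / P = 810.3203 / 82.0692 = 9.87362 half-year periods.
In years: 9.87362 / 2 = 4.93681 years.

4.9368 years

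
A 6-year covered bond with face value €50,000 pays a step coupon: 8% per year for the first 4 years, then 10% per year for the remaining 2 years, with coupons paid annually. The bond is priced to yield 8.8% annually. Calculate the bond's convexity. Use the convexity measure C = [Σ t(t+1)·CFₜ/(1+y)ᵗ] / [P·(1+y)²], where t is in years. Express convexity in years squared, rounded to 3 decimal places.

27.554

With y = 0.088:
  t   CF        PV=CF/(1+0.088)^t    t·PV        t(t+1)·PV
  1     4,000.00     3,676.4706     3,676.4706       7,352.9412
  2     4,000.00     3,379.1090     6,758.2180      20,274.6540
  3     4,000.00     3,105.7987     9,317.3961      37,269.5845
  4     4,000.00     2,854.5944    11,418.3776      57,091.8881
  5     5,000.00     3,279.6351    16,398.1756      98,389.0534
  6    55,000.00    33,158.0756   198,948.4536   1,392,639.1750
  Σ                 49,453.6834   246,517.0915   1,613,017.2961
P = 49,453.6834.
Convexity = Σ t(t+1)·PV / [P·(1+y)²] = 1,613,017.2961 / (49,453.6834 × 1.183744) = 27.55387.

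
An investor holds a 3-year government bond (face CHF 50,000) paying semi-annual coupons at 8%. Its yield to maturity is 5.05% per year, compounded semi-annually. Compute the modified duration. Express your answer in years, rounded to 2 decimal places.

2.67 years

Periodic yield y = 0.02525. First find Macaulay duration:
  t   CF        PV=CF/(1+0.02525)^t    t·PV
  1     2,000.00     1,950.7437     1,950.7437
  2     2,000.00     1,902.7005     3,805.4011
  3     2,000.00     1,855.8406     5,567.5217
  4     2,000.00     1,810.1347     7,240.5386
  5     2,000.00     1,765.5544     8,827.7720
  6    52,000.00    44,773.8743   268,643.2459
  Σ                 54,058.8482   296,035.2231
P = 54,058.8482; Macaulay duration = 296,035.2231 / 54,058.8482 = 5.47617 half-year periods = 2.73808 years.
Modified duration = D_Mac / (1 + y) = 2.73808 / 1.02525 = 2.67065 years.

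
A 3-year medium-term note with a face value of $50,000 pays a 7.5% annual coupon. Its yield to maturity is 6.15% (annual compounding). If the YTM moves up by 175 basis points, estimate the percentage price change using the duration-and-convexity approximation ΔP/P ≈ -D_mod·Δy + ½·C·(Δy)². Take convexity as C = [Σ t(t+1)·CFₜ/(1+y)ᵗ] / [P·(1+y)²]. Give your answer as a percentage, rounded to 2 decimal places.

With y = 0.0615:
  t   CF        PV=CF/(1+0.0615)^t    t·PV        t(t+1)·PV
  1     3,750.00     3,532.7367     3,532.7367       7,065.4734
  2     3,750.00     3,328.0609     6,656.1219      19,968.3657
  3    53,750.00    44,938.4898   134,815.4693     539,261.8771
  Σ                 51,799.2874   145,004.3279     566,295.7162
P = 51,799.2874; D_Mac = 2.79935 yrs; D_mod = 2.63716 yrs; C = 9.70241.
Duration effect: -2.63716 × (+0.0175) = -0.046150
Convexity effect: 0.5 × 9.70241 × (0.0175)² = +0.0014857
ΔP/P ≈ -0.046150 + 0.0014857 = -0.044665 = -4.4665%.

-4.47%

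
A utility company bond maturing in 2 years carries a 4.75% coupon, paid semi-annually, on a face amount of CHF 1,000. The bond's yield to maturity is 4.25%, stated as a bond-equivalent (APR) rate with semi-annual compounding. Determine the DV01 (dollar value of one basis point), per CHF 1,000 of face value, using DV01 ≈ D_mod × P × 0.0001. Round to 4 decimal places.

CHF 0.1910

Periodic yield y = 0.02125.
  t   CF        PV=CF/(1+0.02125)^t    t·PV
  1        23.75        23.2558        23.2558
  2        23.75        22.7719        45.5438
  3        23.75        22.2981        66.8942
  4     1,023.75       941.1647     3,764.6589
  Σ                  1,009.4905     3,900.3527
P = 1,009.4905; D_Mac = 3.86368 half-year periods = 1.93184 yrs; D_mod = 1.89164 yrs.
DV01 ≈ 1.89164 × 1,009.4905 × 0.0001 = 0.190960.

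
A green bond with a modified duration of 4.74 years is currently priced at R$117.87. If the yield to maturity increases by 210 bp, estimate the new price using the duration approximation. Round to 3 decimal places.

Duration approximation: ΔP/P ≈ -D_mod · Δy = -4.74 × (+0.021) = -0.099540.
New price ≈ 117.87 × (1 - 0.099540) = 106.1372202.

R$106.137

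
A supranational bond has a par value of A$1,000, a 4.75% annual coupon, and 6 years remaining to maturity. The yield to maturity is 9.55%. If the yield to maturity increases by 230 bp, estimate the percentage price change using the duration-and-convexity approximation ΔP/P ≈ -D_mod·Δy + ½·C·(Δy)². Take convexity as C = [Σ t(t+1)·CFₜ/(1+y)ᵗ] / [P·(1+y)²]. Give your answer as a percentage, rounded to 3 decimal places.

With y = 0.0955:
  t   CF        PV=CF/(1+0.0955)^t    t·PV        t(t+1)·PV
  1        47.50        43.3592        43.3592          86.7184
  2        47.50        39.5794        79.1587         237.4762
  3        47.50        36.1290       108.3871         433.5485
  4        47.50        32.9795       131.9180         659.5900
  5        47.50        30.1045       150.5226         903.1356
  6     1,047.50       606.0099     3,636.0596      25,452.4170
  Σ                    788.1616     4,149.4052      27,772.8858
P = 788.1616; D_Mac = 5.26466 yrs; D_mod = 4.80572 yrs; C = 29.36169.
Duration effect: -4.80572 × (+0.023) = -0.110531
Convexity effect: 0.5 × 29.36169 × (0.023)² = +0.0077662
ΔP/P ≈ -0.110531 + 0.0077662 = -0.102765 = -10.2765%.

-10.277%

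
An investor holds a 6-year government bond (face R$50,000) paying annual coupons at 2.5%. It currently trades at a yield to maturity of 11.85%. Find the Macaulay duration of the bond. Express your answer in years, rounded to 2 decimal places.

5.53 years

Periodic yield y = 0.1185. Discount each cash flow and weight by its year:
  t   CF        PV=CF/(1+0.1185)^t    t·PV
  1     1,250.00     1,117.5682     1,117.5682
  2     1,250.00       999.1669     1,998.3338
  3     1,250.00       893.3097     2,679.9291
  4     1,250.00       798.6676     3,194.6703
  5     1,250.00       714.0524     3,570.2619
  6    51,250.00    26,174.4726   157,046.8354
  Σ                 30,697.2373   169,607.5987
Price P = Σ PV = 30,697.2373.
Macaulay duration = Σ(t·PV) / P = 169,607.5987 / 30,697.2373 = 5.52517 years.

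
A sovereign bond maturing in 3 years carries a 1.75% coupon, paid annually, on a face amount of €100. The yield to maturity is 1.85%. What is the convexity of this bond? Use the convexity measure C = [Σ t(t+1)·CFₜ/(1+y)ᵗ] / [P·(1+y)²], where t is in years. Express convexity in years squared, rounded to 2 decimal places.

11.30

With y = 0.0185:
  t   CF        PV=CF/(1+0.0185)^t    t·PV        t(t+1)·PV
  1         1.75         1.7182         1.7182           3.4364
  2         1.75         1.6870         3.3740          10.1220
  3       101.75        96.3056       288.9167       1,155.6666
  Σ                     99.7108       294.0089       1,169.2251
P = 99.7108.
Convexity = Σ t(t+1)·PV / [P·(1+y)²] = 1,169.2251 / (99.7108 × 1.037342) = 11.30405.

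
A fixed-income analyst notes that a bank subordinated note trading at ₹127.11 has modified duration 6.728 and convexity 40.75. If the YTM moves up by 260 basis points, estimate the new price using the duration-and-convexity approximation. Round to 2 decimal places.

₹106.63

Duration effect: -D_mod·Δy = -6.728 × (+0.026) = -0.174928
Convexity effect: ½·C·(Δy)² = 0.5 × 40.75 × (0.026)² = +0.0137735
ΔP/P ≈ -0.174928 + 0.0137735 = -0.1611545
New price ≈ 127.11 × (1 - 0.1611545) = 106.625651505.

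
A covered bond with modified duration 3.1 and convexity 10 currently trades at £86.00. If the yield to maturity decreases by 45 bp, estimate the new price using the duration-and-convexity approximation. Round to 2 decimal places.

£87.21

Duration effect: -D_mod·Δy = -3.1 × (-0.0045) = +0.013950
Convexity effect: ½·C·(Δy)² = 0.5 × 10 × (-0.0045)² = +0.00010125
ΔP/P ≈ +0.013950 + 0.00010125 = +0.01405125
New price ≈ 86.00 × (1 + 0.01405125) = 87.2084075.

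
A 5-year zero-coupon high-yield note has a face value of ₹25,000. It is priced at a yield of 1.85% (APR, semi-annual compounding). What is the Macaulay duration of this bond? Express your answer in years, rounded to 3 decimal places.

A zero-coupon bond has a single cash flow at maturity, so its Macaulay duration equals its maturity: 5 years.
(Equivalently: 10 semi-annual periods ÷ 2 = 5 years.)

5.000 years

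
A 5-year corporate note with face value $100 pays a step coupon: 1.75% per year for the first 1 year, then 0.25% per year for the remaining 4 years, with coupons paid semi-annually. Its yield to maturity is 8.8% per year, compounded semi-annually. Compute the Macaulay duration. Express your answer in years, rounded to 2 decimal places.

Periodic yield y = 0.044. Discount each cash flow and weight by its period:
  t   CF        PV=CF/(1+0.044)^t    t·PV
  1        0.875         0.8381         0.8381
  2        0.875         0.8028         1.6056
  3        0.125         0.1099         0.3296
  4        0.125         0.1052         0.4209
  5        0.125         0.1008         0.5039
  6        0.125         0.0965         0.5792
  7        0.125         0.0925         0.6473
  8        0.125         0.0886         0.7086
  9        0.125         0.0848         0.7636
  10     100.125        65.0935       650.9349
  Σ                     67.4127       657.3317
Price P = Σ PV = 67.4127.
Macaulay duration = Σ(t·PV) / P = 657.3317 / 67.4127 = 9.75086 half-year periods.
In years: 9.75086 / 2 = 4.87543 years.

4.88 years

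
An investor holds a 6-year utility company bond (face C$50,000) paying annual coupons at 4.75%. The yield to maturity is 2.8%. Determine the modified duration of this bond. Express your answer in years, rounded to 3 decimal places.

5.249 years

Periodic yield y = 0.028. First find Macaulay duration:
  t   CF        PV=CF/(1+0.028)^t    t·PV
  1     2,375.00     2,310.3113     2,310.3113
  2     2,375.00     2,247.3845     4,494.7690
  3     2,375.00     2,186.1717     6,558.5151
  4     2,375.00     2,126.6262     8,506.5047
  5     2,375.00     2,068.7025    10,343.5125
  6    52,375.00    44,377.7570   266,266.5422
  Σ                 55,316.9532   298,480.1548
P = 55,316.9532; Macaulay duration = 298,480.1548 / 55,316.9532 = 5.39582 years.
Modified duration = D_Mac / (1 + y) = 5.39582 / 1.028 = 5.24885 years.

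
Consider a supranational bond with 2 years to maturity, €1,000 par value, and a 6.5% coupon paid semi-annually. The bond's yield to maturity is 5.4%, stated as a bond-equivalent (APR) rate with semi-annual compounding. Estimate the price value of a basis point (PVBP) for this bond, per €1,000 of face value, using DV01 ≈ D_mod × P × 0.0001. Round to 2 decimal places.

Periodic yield y = 0.027.
  t   CF        PV=CF/(1+0.027)^t    t·PV
  1        32.50        31.6456        31.6456
  2        32.50        30.8136        61.6272
  3        32.50        30.0035        90.0105
  4     1,032.50       928.1289     3,712.5155
  Σ                  1,020.5916     3,895.7988
P = 1,020.5916; D_Mac = 3.81720 half-year periods = 1.90860 yrs; D_mod = 1.85842 yrs.
DV01 ≈ 1.85842 × 1,020.5916 × 0.0001 = 0.189669.

€0.19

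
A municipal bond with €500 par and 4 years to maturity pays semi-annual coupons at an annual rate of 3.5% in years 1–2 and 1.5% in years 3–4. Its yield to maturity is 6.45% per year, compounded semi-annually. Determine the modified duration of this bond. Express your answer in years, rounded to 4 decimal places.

Periodic yield y = 0.03225. First find Macaulay duration:
  t   CF        PV=CF/(1+0.03225)^t    t·PV
  1         8.75         8.4766         8.4766
  2         8.75         8.2118        16.4236
  3         8.75         7.9552        23.8657
  4         8.75         7.7067        30.8268
  5         3.75         3.1997        15.9984
  6         3.75         3.0997        18.5983
  7         3.75         3.0029        21.0201
  8       503.75       390.7832     3,126.2659
  Σ                    432.4359     3,261.4755
P = 432.4359; Macaulay duration = 3,261.4755 / 432.4359 = 7.54210 half-year periods = 3.77105 years.
Modified duration = D_Mac / (1 + y) = 3.77105 / 1.03225 = 3.65323 years.

3.6532 years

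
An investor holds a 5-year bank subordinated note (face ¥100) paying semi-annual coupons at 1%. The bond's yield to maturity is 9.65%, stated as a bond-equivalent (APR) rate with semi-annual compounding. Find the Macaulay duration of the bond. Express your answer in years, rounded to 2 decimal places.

Periodic yield y = 0.04825. Discount each cash flow and weight by its period:
  t   CF        PV=CF/(1+0.04825)^t    t·PV
  1         0.50         0.4770         0.4770
  2         0.50         0.4550         0.9101
  3         0.50         0.4341         1.3023
  4         0.50         0.4141         1.6564
  5         0.50         0.3950         1.9752
  6         0.50         0.3769         2.2612
  7         0.50         0.3595         2.5166
  8         0.50         0.3430         2.7437
  9         0.50         0.3272         2.9446
  10      100.50        62.7361       627.3608
  Σ                     66.3178       644.1478
Price P = Σ PV = 66.3178.
Macaulay duration = Σ(t·PV) / P = 644.1478 / 66.3178 = 9.71304 half-year periods.
In years: 9.71304 / 2 = 4.85652 years.

4.86 years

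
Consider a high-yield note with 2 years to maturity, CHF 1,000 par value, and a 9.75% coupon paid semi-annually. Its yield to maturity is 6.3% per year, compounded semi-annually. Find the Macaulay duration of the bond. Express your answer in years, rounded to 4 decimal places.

1.8694 years

Periodic yield y = 0.0315. Discount each cash flow and weight by its period:
  t   CF        PV=CF/(1+0.0315)^t    t·PV
  1        48.75        47.2613        47.2613
  2        48.75        45.8180        91.6360
  3        48.75        44.4188       133.2564
  4     1,048.75       926.3925     3,705.5701
  Σ                  1,063.8906     3,977.7238
Price P = Σ PV = 1,063.8906.
Macaulay duration = Σ(t·PV) / P = 3,977.7238 / 1,063.8906 = 3.73885 half-year periods.
In years: 3.73885 / 2 = 1.86942 years.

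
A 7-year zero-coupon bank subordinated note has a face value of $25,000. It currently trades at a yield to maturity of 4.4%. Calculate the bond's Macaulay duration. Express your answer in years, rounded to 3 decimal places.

7.000 years

A zero-coupon bond has a single cash flow at maturity, so its Macaulay duration equals its maturity: 7 years.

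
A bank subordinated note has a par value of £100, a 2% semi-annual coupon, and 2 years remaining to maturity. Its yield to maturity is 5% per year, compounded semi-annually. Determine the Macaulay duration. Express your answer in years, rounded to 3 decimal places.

Periodic yield y = 0.025. Discount each cash flow and weight by its period:
  t   CF        PV=CF/(1+0.025)^t    t·PV
  1         1.00         0.9756         0.9756
  2         1.00         0.9518         1.9036
  3         1.00         0.9286         2.7858
  4       101.00        91.5010       366.0041
  Σ                     94.3570       371.6691
Price P = Σ PV = 94.3570.
Macaulay duration = Σ(t·PV) / P = 371.6691 / 94.3570 = 3.93897 half-year periods.
In years: 3.93897 / 2 = 1.96948 years.

1.969 years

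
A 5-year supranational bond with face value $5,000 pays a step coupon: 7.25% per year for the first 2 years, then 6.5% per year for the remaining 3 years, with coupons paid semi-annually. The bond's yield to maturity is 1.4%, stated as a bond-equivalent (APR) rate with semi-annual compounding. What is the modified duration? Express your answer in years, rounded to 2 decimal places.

Periodic yield y = 0.007. First find Macaulay duration:
  t   CF        PV=CF/(1+0.007)^t    t·PV
  1       181.25       179.9901       179.9901
  2       181.25       178.7389       357.4778
  3       181.25       177.4964       532.4893
  4       181.25       176.2626       705.0503
  5       162.50       156.9300       784.6501
  6       162.50       155.8391       935.0348
  7       162.50       154.7558     1,083.2909
  8       162.50       153.6801     1,229.4407
  9       162.50       152.6118     1,373.5062
  10    5,162.50     4,814.6571    48,146.5707
  Σ                  6,300.9619    55,327.5009
P = 6,300.9619; Macaulay duration = 55,327.5009 / 6,300.9619 = 8.78080 half-year periods = 4.39040 years.
Modified duration = D_Mac / (1 + y) = 4.39040 / 1.007 = 4.35988 years.

4.36 years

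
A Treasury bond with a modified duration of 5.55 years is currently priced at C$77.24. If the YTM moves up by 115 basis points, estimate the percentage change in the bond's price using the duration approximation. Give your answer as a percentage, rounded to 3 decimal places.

-6.383%

Duration approximation: ΔP/P ≈ -D_mod · Δy = -5.55 × (+0.0115) = -0.063825.
As a percentage: -6.3825%.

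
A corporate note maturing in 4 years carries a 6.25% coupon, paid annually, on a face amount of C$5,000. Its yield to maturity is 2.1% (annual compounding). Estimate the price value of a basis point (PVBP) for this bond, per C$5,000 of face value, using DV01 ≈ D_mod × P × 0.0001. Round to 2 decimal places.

Periodic yield y = 0.021.
  t   CF        PV=CF/(1+0.021)^t    t·PV
  1       312.50       306.0725       306.0725
  2       312.50       299.7772       599.5543
  3       312.50       293.6113       880.8340
  4     5,312.50     4,888.7291    19,554.9165
  Σ                  5,788.1901    21,341.3773
P = 5,788.1901; D_Mac = 3.68706 yrs; D_mod = 3.61122 yrs.
DV01 ≈ 3.61122 × 5,788.1901 × 0.0001 = 2.090243.

C$2.09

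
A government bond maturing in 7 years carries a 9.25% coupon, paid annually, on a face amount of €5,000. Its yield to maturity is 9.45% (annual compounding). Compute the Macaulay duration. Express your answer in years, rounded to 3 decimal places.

5.444 years

Periodic yield y = 0.0945. Discount each cash flow and weight by its year:
  t   CF        PV=CF/(1+0.0945)^t    t·PV
  1       462.50       422.5674       422.5674
  2       462.50       386.0826       772.1652
  3       462.50       352.7479     1,058.2437
  4       462.50       322.2914     1,289.1655
  5       462.50       294.4645     1,472.3224
  6       462.50       269.0402     1,614.2411
  7     5,462.50     2,903.2276    20,322.5934
  Σ                  4,950.4215    26,951.2986
Price P = Σ PV = 4,950.4215.
Macaulay duration = Σ(t·PV) / P = 26,951.2986 / 4,950.4215 = 5.44424 years.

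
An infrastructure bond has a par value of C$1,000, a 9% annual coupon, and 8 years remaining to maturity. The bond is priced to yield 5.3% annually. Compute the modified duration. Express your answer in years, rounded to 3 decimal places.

5.933 years

Periodic yield y = 0.053. First find Macaulay duration:
  t   CF        PV=CF/(1+0.053)^t    t·PV
  1        90.00        85.4701        85.4701
  2        90.00        81.1682       162.3363
  3        90.00        77.0828       231.2484
  4        90.00        73.2030       292.8121
  5        90.00        69.5185       347.5927
  6        90.00        66.0195       396.1170
  7        90.00        62.6966       438.8761
  8     1,090.00       721.1067     5,768.8536
  Σ                  1,236.2654     7,723.3063
P = 1,236.2654; Macaulay duration = 7,723.3063 / 1,236.2654 = 6.24729 years.
Modified duration = D_Mac / (1 + y) = 6.24729 / 1.053 = 5.93285 years.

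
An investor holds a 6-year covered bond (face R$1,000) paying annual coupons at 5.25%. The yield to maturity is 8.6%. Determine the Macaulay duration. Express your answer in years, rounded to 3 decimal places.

Periodic yield y = 0.086. Discount each cash flow and weight by its year:
  t   CF        PV=CF/(1+0.086)^t    t·PV
  1        52.50        48.3425        48.3425
  2        52.50        44.5143        89.0286
  3        52.50        40.9892       122.9677
  4        52.50        37.7433       150.9732
  5        52.50        34.7544       173.7722
  6     1,052.50       641.5687     3,849.4121
  Σ                    847.9125     4,434.4963
Price P = Σ PV = 847.9125.
Macaulay duration = Σ(t·PV) / P = 4,434.4963 / 847.9125 = 5.22990 years.

5.230 years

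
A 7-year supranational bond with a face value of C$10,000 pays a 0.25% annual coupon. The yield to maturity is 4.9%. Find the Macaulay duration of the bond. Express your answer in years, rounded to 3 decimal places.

6.937 years

Periodic yield y = 0.049. Discount each cash flow and weight by its year:
  t   CF        PV=CF/(1+0.049)^t    t·PV
  1        25.00        23.8322        23.8322
  2        25.00        22.7190        45.4380
  3        25.00        21.6578        64.9733
  4        25.00        20.6461        82.5844
  5        25.00        19.6817        98.4085
  6        25.00        18.7623       112.5741
  7    10,025.00     7,172.2590    50,205.8130
  Σ                  7,299.5581    50,633.6234
Price P = Σ PV = 7,299.5581.
Macaulay duration = Σ(t·PV) / P = 50,633.6234 / 7,299.5581 = 6.93653 years.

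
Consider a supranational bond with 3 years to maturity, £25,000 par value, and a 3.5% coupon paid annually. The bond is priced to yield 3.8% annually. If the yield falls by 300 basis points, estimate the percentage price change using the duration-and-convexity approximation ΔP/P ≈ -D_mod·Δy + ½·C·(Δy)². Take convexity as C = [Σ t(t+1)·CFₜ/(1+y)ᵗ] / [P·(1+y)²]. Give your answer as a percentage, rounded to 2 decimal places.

+8.86%

With y = 0.038:
  t   CF        PV=CF/(1+0.038)^t    t·PV        t(t+1)·PV
  1       875.00       842.9672       842.9672       1,685.9345
  2       875.00       812.1072     1,624.2143       4,872.6430
  3    25,875.00    23,136.0012    69,408.0036     277,632.0143
  Σ                 24,791.0756    71,875.1852     284,190.5918
P = 24,791.0756; D_Mac = 2.89924 yrs; D_mod = 2.79310 yrs; C = 10.63946.
Duration effect: -2.79310 × (-0.03) = +0.083793
Convexity effect: 0.5 × 10.63946 × (-0.03)² = +0.0047878
ΔP/P ≈ +0.083793 + 0.0047878 = +0.088581 = +8.8581%.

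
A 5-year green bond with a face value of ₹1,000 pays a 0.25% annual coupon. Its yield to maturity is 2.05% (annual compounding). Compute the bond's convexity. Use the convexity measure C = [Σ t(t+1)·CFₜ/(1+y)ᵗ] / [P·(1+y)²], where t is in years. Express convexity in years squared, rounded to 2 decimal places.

With y = 0.0205:
  t   CF        PV=CF/(1+0.0205)^t    t·PV        t(t+1)·PV
  1         2.50         2.4498         2.4498           4.8996
  2         2.50         2.4006         4.8011          14.4034
  3         2.50         2.3523         7.0570          28.2281
  4         2.50         2.3051         9.2204          46.1018
  5     1,002.50       905.7729     4,528.8646      27,173.1878
  Σ                    915.2807     4,552.3929      27,266.8207
P = 915.2807.
Convexity = Σ t(t+1)·PV / [P·(1+y)²] = 27,266.8207 / (915.2807 × 1.041420) = 28.60581.

28.61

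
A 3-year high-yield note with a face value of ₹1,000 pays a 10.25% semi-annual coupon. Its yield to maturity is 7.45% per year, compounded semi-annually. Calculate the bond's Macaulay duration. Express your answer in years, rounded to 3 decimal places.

Periodic yield y = 0.03725. Discount each cash flow and weight by its period:
  t   CF        PV=CF/(1+0.03725)^t    t·PV
  1        51.25        49.4095        49.4095
  2        51.25        47.6351        95.2702
  3        51.25        45.9244       137.7732
  4        51.25        44.2752       177.1006
  5        51.25        42.6851       213.4257
  6     1,051.25       844.1222     5,064.7335
  Σ                  1,074.0515     5,737.7127
Price P = Σ PV = 1,074.0515.
Macaulay duration = Σ(t·PV) / P = 5,737.7127 / 1,074.0515 = 5.34212 half-year periods.
In years: 5.34212 / 2 = 2.67106 years.

2.671 years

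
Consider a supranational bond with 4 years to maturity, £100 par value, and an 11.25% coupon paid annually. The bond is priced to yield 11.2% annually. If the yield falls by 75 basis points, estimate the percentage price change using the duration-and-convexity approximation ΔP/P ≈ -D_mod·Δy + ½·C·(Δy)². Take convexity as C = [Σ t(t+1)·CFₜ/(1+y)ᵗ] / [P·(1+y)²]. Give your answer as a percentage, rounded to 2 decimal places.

With y = 0.112:
  t   CF        PV=CF/(1+0.112)^t    t·PV        t(t+1)·PV
  1        11.25        10.1169        10.1169          20.2338
  2        11.25         9.0979        18.1959          54.5876
  3        11.25         8.1816        24.5448          98.1792
  4       111.25        72.7580       291.0321       1,455.1604
  Σ                    100.1545       343.8897       1,628.1610
P = 100.1545; D_Mac = 3.43359 yrs; D_mod = 3.08776 yrs; C = 13.14672.
Duration effect: -3.08776 × (-0.0075) = +0.023158
Convexity effect: 0.5 × 13.14672 × (-0.0075)² = +0.0003698
ΔP/P ≈ +0.023158 + 0.0003698 = +0.023528 = +2.3528%.

+2.35%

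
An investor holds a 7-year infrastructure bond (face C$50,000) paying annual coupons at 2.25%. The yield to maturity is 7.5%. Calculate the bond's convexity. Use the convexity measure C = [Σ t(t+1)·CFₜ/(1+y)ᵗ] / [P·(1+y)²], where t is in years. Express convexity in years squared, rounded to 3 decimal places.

With y = 0.075:
  t   CF        PV=CF/(1+0.075)^t    t·PV        t(t+1)·PV
  1     1,125.00     1,046.5116     1,046.5116       2,093.0233
  2     1,125.00       973.4992     1,946.9984       5,840.9951
  3     1,125.00       905.5806     2,716.7419      10,866.9677
  4     1,125.00       842.4006     3,369.6024      16,848.0119
  5     1,125.00       783.6285     3,918.1423      23,508.8538
  6     1,125.00       728.9567     4,373.7402      30,616.1817
  7    51,125.00    30,815.8443   215,710.9102   1,725,687.2813
  Σ                 36,096.4215   233,082.6470   1,815,461.3149
P = 36,096.4215.
Convexity = Σ t(t+1)·PV / [P·(1+y)²] = 1,815,461.3149 / (36,096.4215 × 1.155625) = 43.52171.

43.522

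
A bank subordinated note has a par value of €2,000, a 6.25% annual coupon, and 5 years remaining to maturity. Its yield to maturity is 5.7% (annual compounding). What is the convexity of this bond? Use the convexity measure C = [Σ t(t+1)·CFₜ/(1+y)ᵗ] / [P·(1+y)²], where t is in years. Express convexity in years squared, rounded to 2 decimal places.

22.96

With y = 0.057:
  t   CF        PV=CF/(1+0.057)^t    t·PV        t(t+1)·PV
  1       125.00       118.2592       118.2592         236.5184
  2       125.00       111.8820       223.7639         671.2917
  3       125.00       105.8486       317.5458       1,270.1830
  4       125.00       100.1406       400.5623       2,002.8114
  5     2,125.00     1,610.5863     8,052.9314      48,317.5887
  Σ                  2,046.7166     9,113.0626      52,498.3933
P = 2,046.7166.
Convexity = Σ t(t+1)·PV / [P·(1+y)²] = 52,498.3933 / (2,046.7166 × 1.117249) = 22.95823.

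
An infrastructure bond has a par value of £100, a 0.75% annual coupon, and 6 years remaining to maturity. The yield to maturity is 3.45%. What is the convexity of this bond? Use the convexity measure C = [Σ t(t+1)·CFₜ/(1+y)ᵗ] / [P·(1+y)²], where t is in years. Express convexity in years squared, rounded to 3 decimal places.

38.191

With y = 0.0345:
  t   CF        PV=CF/(1+0.0345)^t    t·PV        t(t+1)·PV
  1         0.75         0.7250         0.7250           1.4500
  2         0.75         0.7008         1.4016           4.2049
  3         0.75         0.6774         2.0323           8.1293
  4         0.75         0.6548         2.6194          13.0969
  5         0.75         0.6330         3.1650          18.9902
  6       100.75        82.1982       493.1889       3,452.3226
  Σ                     85.5892       503.1323       3,498.1939
P = 85.5892.
Convexity = Σ t(t+1)·PV / [P·(1+y)²] = 3,498.1939 / (85.5892 × 1.070190) = 38.19123.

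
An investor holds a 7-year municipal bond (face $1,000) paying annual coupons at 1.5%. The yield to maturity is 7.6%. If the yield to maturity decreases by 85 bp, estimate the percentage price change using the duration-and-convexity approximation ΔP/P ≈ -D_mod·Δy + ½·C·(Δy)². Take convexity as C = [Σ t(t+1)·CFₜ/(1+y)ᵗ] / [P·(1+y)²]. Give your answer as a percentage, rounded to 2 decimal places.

+5.39%

With y = 0.076:
  t   CF        PV=CF/(1+0.076)^t    t·PV        t(t+1)·PV
  1        15.00        13.9405        13.9405          27.8810
  2        15.00        12.9559        25.9117          77.7352
  3        15.00        12.0408        36.1223         144.4893
  4        15.00        11.1903        44.7612         223.8062
  5        15.00        10.3999        51.9996         311.9975
  6        15.00         9.6654        57.9921         405.9447
  7     1,015.00       607.8272     4,254.7905      34,038.3242
  Σ                    678.0200     4,485.5181      35,230.1783
P = 678.0200; D_Mac = 6.61561 yrs; D_mod = 6.14834 yrs; C = 44.87948.
Duration effect: -6.14834 × (-0.0085) = +0.052261
Convexity effect: 0.5 × 44.87948 × (-0.0085)² = +0.0016213
ΔP/P ≈ +0.052261 + 0.0016213 = +0.053882 = +5.3882%.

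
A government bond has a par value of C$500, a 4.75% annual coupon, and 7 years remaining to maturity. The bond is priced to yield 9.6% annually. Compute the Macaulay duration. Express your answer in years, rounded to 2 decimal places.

5.96 years

Periodic yield y = 0.096. Discount each cash flow and weight by its year:
  t   CF        PV=CF/(1+0.096)^t    t·PV
  1        23.75        21.6697        21.6697
  2        23.75        19.7716        39.5433
  3        23.75        18.0398        54.1194
  4        23.75        16.4597        65.8387
  5        23.75        15.0180        75.0898
  6        23.75        13.7025        82.2151
  7       523.75       275.7085     1,929.9595
  Σ                    380.3698     2,268.4355
Price P = Σ PV = 380.3698.
Macaulay duration = Σ(t·PV) / P = 2,268.4355 / 380.3698 = 5.96376 years.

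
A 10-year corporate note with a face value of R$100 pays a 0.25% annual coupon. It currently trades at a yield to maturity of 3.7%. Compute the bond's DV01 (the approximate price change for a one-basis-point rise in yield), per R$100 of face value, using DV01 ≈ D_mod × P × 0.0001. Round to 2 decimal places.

Periodic yield y = 0.037.
  t   CF        PV=CF/(1+0.037)^t    t·PV
  1         0.25         0.2411         0.2411
  2         0.25         0.2325         0.4650
  3         0.25         0.2242         0.6726
  4         0.25         0.2162         0.8647
  5         0.25         0.2085         1.0424
  6         0.25         0.2010         1.2062
  7         0.25         0.1939         1.3570
  8         0.25         0.1869         1.4955
  9         0.25         0.1803         1.6225
  10      100.25        69.7103       697.1028
  Σ                     71.5948       706.0697
P = 71.5948; D_Mac = 9.86203 yrs; D_mod = 9.51015 yrs.
DV01 ≈ 9.51015 × 71.5948 × 0.0001 = 0.068088.

R$0.07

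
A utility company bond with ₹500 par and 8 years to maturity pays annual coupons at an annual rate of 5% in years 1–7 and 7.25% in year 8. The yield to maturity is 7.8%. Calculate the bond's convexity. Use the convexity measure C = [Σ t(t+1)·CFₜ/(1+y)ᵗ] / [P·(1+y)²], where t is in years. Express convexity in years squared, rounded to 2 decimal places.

With y = 0.078:
  t   CF        PV=CF/(1+0.078)^t    t·PV        t(t+1)·PV
  1        25.00        23.1911        23.1911          46.3822
  2        25.00        21.5131        43.0261         129.0784
  3        25.00        19.9565        59.8694         239.4776
  4        25.00        18.5125        74.0500         370.2499
  5        25.00        17.1730        85.8650         515.1900
  6        25.00        15.9304        95.5826         669.0780
  7        25.00        14.7778       103.4443         827.5547
  8       536.25       294.0473     2,352.3785      21,171.4067
  Σ                    425.1016     2,837.4071      23,968.4176
P = 425.1016.
Convexity = Σ t(t+1)·PV / [P·(1+y)²] = 23,968.4176 / (425.1016 × 1.162084) = 48.51869.

48.52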